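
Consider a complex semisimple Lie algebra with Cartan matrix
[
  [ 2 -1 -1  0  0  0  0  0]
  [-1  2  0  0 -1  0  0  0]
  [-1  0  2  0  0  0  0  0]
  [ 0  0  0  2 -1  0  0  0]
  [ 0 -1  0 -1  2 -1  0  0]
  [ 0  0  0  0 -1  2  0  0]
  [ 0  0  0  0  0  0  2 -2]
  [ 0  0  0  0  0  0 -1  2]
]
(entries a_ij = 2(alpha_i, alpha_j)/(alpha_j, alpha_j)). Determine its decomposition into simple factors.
The diagram associated to this matrix has two connected components: the simple roots {alpha_7, alpha_8} form a chain of 2 nodes with a double edge at one end; the terminal node there is the unique short simple root (B_2), and {alpha_1, alpha_2, alpha_3, alpha_4, alpha_5, alpha_6} form a chain of 4 nodes with a fork of two nodes at one end (D_6). A semisimple Lie algebra decomposes uniquely as the direct sum of simple ideals, one per connected component of its Dynkin diagram, so g ≅ B_2 ⊕ D_6 (dimension 10 + 66 = 76).

type B_2 ⊕ type D_6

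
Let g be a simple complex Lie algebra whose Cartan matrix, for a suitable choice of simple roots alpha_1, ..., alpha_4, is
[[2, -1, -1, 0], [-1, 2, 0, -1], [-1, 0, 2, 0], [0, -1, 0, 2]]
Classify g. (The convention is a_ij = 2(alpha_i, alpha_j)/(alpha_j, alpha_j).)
The matrix has rank 4 with 2's on the diagonal. Reading the off-diagonal entries as Dynkin edges (a single edge where a_ij = a_ji = -1; a double or triple edge where a_ij * a_ji = 2 or 3), the diagram is a chain of 4 nodes with single edges (A_4). One simple-root ordering that puts it in standard form is (alpha_3, alpha_1, alpha_2, alpha_4). So the algebra is type A_4, i.e. sl(5).

type A_4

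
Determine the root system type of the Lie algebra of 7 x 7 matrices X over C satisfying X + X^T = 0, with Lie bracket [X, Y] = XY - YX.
This is so(7) with 7 odd, which has dimension 7(7-1)/2 = 21 and rank (7-1)/2 = 3. In the classification of classical Lie algebras, the orthogonal algebra so(2n+1) in an odd number of variables has type B_n; here n = 3, so the Dynkin diagram is a chain of 3 nodes with a double edge at one end; the terminal node there is the unique short simple root (B_3). Hence the type is B_3.

type B_3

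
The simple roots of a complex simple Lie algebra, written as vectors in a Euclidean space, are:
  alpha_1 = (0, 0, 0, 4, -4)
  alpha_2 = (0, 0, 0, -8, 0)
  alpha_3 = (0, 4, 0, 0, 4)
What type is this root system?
C3

Compute the Cartan integers a_ij = 2(alpha_i, alpha_j)/(alpha_j, alpha_j); the resulting 3x3 Cartan matrix is
[[2, -1, -1], [-2, 2, 0], [-1, 0, 2]].
The roots have two lengths (squared-length ratio 2:1); the short ones are alpha_{1,3}. The associated Dynkin diagram is a chain of 3 nodes with a double edge at one end; the terminal node there is the unique long simple root (C_3), so the type is C_3 (the algebra sp(6)).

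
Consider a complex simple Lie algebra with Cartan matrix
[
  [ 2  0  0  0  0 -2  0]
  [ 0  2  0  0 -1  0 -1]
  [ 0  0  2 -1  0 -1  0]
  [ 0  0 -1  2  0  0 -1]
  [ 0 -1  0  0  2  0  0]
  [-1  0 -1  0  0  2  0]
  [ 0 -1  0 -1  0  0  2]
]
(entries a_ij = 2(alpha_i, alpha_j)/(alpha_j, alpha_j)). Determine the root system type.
type C_7

The matrix has rank 7 with 2's on the diagonal. Reading the off-diagonal entries as Dynkin edges (a single edge where a_ij = a_ji = -1; a double or triple edge where a_ij * a_ji = 2 or 3), the diagram is a chain of 7 nodes with a double edge at one end; the terminal node there is the unique long simple root (C_7). One simple-root ordering that puts it in standard form is (alpha_5, alpha_2, alpha_7, alpha_4, alpha_3, alpha_6, alpha_1). So the algebra is type C_7, i.e. sp(14).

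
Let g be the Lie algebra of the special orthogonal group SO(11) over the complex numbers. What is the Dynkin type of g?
B_5

This is so(11) with 11 odd, which has dimension 11(11-1)/2 = 55 and rank (11-1)/2 = 5. In the classification of classical Lie algebras, the orthogonal algebra so(2n+1) in an odd number of variables has type B_n; here n = 5, so the Dynkin diagram is a chain of 5 nodes with a double edge at one end; the terminal node there is the unique short simple root (B_5). Hence the type is B_5.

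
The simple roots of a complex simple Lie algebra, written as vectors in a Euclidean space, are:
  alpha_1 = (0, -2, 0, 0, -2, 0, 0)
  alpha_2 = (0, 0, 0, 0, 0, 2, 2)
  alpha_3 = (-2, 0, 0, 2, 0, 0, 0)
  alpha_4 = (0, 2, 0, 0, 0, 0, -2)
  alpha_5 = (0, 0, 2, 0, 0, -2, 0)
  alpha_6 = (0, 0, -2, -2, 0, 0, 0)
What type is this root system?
A_6

Compute the Cartan integers a_ij = 2(alpha_i, alpha_j)/(alpha_j, alpha_j); the resulting 6x6 Cartan matrix is
[[2, 0, 0, -1, 0, 0], [0, 2, 0, -1, -1, 0], [0, 0, 2, 0, 0, -1], [-1, -1, 0, 2, 0, 0], [0, -1, 0, 0, 2, -1], [0, 0, -1, 0, -1, 2]].
All simple roots have the same length, so the diagram is simply laced. The associated Dynkin diagram is a chain of 6 nodes with single edges (A_6), so the type is A_6 (the algebra sl(7)).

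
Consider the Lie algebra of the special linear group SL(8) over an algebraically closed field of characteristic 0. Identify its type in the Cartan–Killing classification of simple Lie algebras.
A_7

This is sl(8), which has dimension 8^2 - 1 = 63 and rank 8 - 1 = 7 (a Cartan subalgebra is the diagonal traceless matrices). In the classification of classical Lie algebras, the special linear algebra sl(n+1) has type A_n; here n = 7, so the Dynkin diagram is a chain of 7 nodes with single edges (A_7). Hence the type is A_7.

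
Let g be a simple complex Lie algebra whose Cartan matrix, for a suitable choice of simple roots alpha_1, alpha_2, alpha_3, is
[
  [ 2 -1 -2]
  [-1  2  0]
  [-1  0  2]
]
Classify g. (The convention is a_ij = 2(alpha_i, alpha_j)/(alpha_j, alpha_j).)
The matrix has rank 3 with 2's on the diagonal. Reading the off-diagonal entries as Dynkin edges (a single edge where a_ij = a_ji = -1; a double or triple edge where a_ij * a_ji = 2 or 3), the diagram is a chain of 3 nodes with a double edge at one end; the terminal node there is the unique short simple root (B_3). One simple-root ordering that puts it in standard form is (alpha_2, alpha_1, alpha_3). So the algebra is type B_3, i.e. so(7).

B_3 (so(7))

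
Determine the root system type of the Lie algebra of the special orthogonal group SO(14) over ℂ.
D_7

This is so(14) with 14 even, which has dimension 14(14-1)/2 = 91 and rank 14/2 = 7. In the classification of classical Lie algebras, the orthogonal algebra so(2n) in an even number of variables has type D_n; here n = 7, so the Dynkin diagram is a chain of 5 nodes with a fork of two nodes at one end (D_7). Hence the type is D_7.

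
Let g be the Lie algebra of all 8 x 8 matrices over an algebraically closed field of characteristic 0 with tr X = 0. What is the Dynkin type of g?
type A_7

This is sl(8), which has dimension 8^2 - 1 = 63 and rank 8 - 1 = 7 (a Cartan subalgebra is the diagonal traceless matrices). In the classification of classical Lie algebras, the special linear algebra sl(n+1) has type A_n; here n = 7, so the Dynkin diagram is a chain of 7 nodes with single edges (A_7). Hence the type is A_7.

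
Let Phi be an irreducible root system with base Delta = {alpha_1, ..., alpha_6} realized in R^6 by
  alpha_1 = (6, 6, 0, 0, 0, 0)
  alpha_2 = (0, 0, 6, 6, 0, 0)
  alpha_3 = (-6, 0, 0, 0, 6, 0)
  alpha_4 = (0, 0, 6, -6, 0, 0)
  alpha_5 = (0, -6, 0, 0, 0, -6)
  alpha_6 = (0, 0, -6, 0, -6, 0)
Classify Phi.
Compute the Cartan integers a_ij = 2(alpha_i, alpha_j)/(alpha_j, alpha_j); the resulting 6x6 Cartan matrix is
[[2, 0, -1, 0, -1, 0], [0, 2, 0, 0, 0, -1], [-1, 0, 2, 0, 0, -1], [0, 0, 0, 2, 0, -1], [-1, 0, 0, 0, 2, 0], [0, -1, -1, -1, 0, 2]].
All simple roots have the same length, so the diagram is simply laced. The associated Dynkin diagram is a chain of 4 nodes with a fork of two nodes at one end (D_6), so the type is D_6 (the algebra so(12)).

D_6 (so(12))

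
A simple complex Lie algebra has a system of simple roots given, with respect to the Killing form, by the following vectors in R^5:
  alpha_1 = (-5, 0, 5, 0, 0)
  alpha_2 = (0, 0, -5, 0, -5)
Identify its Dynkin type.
Compute the Cartan integers a_ij = 2(alpha_i, alpha_j)/(alpha_j, alpha_j); the resulting 2x2 Cartan matrix is
[[2, -1], [-1, 2]].
All simple roots have the same length, so the diagram is simply laced. The associated Dynkin diagram is a chain of 2 nodes with single edges (A_2), so the type is A_2 (the algebra sl(3)).

A_2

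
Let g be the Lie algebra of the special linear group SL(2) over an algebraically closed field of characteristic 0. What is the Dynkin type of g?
A_1 (sl(2))

This is sl(2), which has dimension 2^2 - 1 = 3 and rank 2 - 1 = 1 (a Cartan subalgebra is the diagonal traceless matrices). In the classification of classical Lie algebras, the special linear algebra sl(n+1) has type A_n; here n = 1, so the Dynkin diagram is a chain of 1 nodes with single edges (A_1). Hence the type is A_1.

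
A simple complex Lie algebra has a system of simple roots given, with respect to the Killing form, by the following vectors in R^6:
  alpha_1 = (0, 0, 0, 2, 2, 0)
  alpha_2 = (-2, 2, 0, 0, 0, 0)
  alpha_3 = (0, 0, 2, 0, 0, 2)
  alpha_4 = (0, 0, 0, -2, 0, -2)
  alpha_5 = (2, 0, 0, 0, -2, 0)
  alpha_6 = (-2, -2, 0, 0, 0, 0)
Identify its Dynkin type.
D_6

Compute the Cartan integers a_ij = 2(alpha_i, alpha_j)/(alpha_j, alpha_j); the resulting 6x6 Cartan matrix is
[[2, 0, 0, -1, -1, 0], [0, 2, 0, 0, -1, 0], [0, 0, 2, -1, 0, 0], [-1, 0, -1, 2, 0, 0], [-1, -1, 0, 0, 2, -1], [0, 0, 0, 0, -1, 2]].
All simple roots have the same length, so the diagram is simply laced. The associated Dynkin diagram is a chain of 4 nodes with a fork of two nodes at one end (D_6), so the type is D_6 (the algebra so(12)).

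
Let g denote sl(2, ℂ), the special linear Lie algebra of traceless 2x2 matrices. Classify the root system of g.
This is sl(2), which has dimension 2^2 - 1 = 3 and rank 2 - 1 = 1 (a Cartan subalgebra is the diagonal traceless matrices). In the classification of classical Lie algebras, the special linear algebra sl(n+1) has type A_n; here n = 1, so the Dynkin diagram is a chain of 1 nodes with single edges (A_1). Hence the type is A_1.

type A_1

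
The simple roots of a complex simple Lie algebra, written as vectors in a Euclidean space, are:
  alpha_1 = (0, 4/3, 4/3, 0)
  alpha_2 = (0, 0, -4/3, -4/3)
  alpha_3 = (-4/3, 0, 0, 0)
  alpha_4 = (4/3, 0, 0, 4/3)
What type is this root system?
B_4 (so(9))

Compute the Cartan integers a_ij = 2(alpha_i, alpha_j)/(alpha_j, alpha_j); the resulting 4x4 Cartan matrix is
[[2, -1, 0, 0], [-1, 2, 0, -1], [0, 0, 2, -1], [0, -1, -2, 2]].
The roots have two lengths (squared-length ratio 2:1); the short ones are alpha_{3}. The associated Dynkin diagram is a chain of 4 nodes with a double edge at one end; the terminal node there is the unique short simple root (B_4), so the type is B_4 (the algebra so(9)).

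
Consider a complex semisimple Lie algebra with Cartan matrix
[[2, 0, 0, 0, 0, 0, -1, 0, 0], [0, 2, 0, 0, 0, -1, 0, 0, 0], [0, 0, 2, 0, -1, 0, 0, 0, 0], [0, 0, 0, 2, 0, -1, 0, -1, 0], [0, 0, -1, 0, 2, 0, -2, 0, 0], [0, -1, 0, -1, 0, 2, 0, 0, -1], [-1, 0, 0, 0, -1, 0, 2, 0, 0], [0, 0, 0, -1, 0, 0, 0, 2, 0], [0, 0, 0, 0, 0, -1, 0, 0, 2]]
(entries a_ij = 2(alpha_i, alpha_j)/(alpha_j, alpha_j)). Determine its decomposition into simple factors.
The diagram associated to this matrix has two connected components: the simple roots {alpha_2, alpha_4, alpha_6, alpha_8, alpha_9} form a chain of 3 nodes with a fork of two nodes at one end (D_5), and {alpha_1, alpha_3, alpha_5, alpha_7} form a chain of 4 nodes with a double edge between the middle two (F_4). A semisimple Lie algebra decomposes uniquely as the direct sum of simple ideals, one per connected component of its Dynkin diagram, so g ≅ D_5 ⊕ F_4 (dimension 45 + 52 = 97).

type D_5 ⊕ type F_4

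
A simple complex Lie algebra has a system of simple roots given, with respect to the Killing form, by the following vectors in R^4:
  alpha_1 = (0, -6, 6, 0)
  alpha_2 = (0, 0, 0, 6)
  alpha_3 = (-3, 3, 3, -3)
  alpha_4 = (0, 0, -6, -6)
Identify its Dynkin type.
Compute the Cartan integers a_ij = 2(alpha_i, alpha_j)/(alpha_j, alpha_j); the resulting 4x4 Cartan matrix is
[[2, 0, 0, -1], [0, 2, -1, -1], [0, -1, 2, 0], [-1, -2, 0, 2]].
The roots have two lengths (squared-length ratio 2:1); the short ones are alpha_{2,3}. The associated Dynkin diagram is a chain of 4 nodes with a double edge between the middle two (F_4), so the type is F_4.

F_4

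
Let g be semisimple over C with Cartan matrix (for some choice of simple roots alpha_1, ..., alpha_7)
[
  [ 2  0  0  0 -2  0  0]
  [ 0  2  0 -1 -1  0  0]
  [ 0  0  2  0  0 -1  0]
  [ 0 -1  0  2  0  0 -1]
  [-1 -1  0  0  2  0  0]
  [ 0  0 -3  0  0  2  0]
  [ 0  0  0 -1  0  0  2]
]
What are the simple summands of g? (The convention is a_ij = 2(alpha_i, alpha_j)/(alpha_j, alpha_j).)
The diagram associated to this matrix has two connected components: the simple roots {alpha_1, alpha_2, alpha_4, alpha_5, alpha_7} form a chain of 5 nodes with a double edge at one end; the terminal node there is the unique long simple root (C_5), and {alpha_3, alpha_6} form two nodes joined by a triple edge (G_2). A semisimple Lie algebra decomposes uniquely as the direct sum of simple ideals, one per connected component of its Dynkin diagram, so g ≅ C_5 ⊕ G_2 (dimension 55 + 14 = 69).

type C_5 + type G_2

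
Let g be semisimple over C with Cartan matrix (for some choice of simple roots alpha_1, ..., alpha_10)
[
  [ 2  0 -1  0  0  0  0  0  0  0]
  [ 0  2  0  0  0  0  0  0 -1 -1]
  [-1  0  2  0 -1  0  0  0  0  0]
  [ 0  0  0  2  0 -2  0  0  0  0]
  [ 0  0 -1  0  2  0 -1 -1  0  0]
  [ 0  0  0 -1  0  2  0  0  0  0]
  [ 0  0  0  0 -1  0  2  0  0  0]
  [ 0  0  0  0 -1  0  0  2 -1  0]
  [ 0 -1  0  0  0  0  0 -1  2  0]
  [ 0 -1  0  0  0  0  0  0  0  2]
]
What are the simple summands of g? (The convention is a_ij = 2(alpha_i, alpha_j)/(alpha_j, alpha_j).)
B_2 (so(5)) ⊕ E_8

The diagram associated to this matrix has two connected components: the simple roots {alpha_4, alpha_6} form a chain of 2 nodes with a double edge at one end; the terminal node there is the unique short simple root (B_2), and {alpha_1, alpha_2, alpha_3, alpha_5, alpha_7, alpha_8, alpha_9, alpha_10} form a chain of 7 nodes with one extra node attached to the third node from one end (E_8). A semisimple Lie algebra decomposes uniquely as the direct sum of simple ideals, one per connected component of its Dynkin diagram, so g ≅ B_2 ⊕ E_8 (dimension 10 + 248 = 258).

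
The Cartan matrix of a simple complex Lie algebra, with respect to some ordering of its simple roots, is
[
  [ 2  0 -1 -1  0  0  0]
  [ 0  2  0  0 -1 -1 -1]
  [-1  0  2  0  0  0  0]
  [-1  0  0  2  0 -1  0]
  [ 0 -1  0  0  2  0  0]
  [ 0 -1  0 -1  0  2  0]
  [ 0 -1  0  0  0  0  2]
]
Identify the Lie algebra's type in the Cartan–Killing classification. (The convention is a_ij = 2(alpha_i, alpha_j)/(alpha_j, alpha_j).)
The matrix has rank 7 with 2's on the diagonal. Reading the off-diagonal entries as Dynkin edges (a single edge where a_ij = a_ji = -1; a double or triple edge where a_ij * a_ji = 2 or 3), the diagram is a chain of 5 nodes with a fork of two nodes at one end (D_7). One simple-root ordering that puts it in standard form is (alpha_3, alpha_1, alpha_4, alpha_6, alpha_2, alpha_5, alpha_7). So the algebra is type D_7, i.e. so(14).

type D_7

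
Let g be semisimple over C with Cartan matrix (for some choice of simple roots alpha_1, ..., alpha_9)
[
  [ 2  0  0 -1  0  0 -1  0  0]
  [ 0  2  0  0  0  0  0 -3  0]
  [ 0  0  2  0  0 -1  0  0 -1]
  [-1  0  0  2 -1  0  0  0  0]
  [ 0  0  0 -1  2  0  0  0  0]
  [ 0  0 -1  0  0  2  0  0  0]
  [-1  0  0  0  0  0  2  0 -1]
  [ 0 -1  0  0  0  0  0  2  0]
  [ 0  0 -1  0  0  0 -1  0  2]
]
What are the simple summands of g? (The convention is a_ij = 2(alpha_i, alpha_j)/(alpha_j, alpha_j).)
The diagram associated to this matrix has two connected components: the simple roots {alpha_1, alpha_3, alpha_4, alpha_5, alpha_6, alpha_7, alpha_9} form a chain of 7 nodes with single edges (A_7), and {alpha_2, alpha_8} form two nodes joined by a triple edge (G_2). A semisimple Lie algebra decomposes uniquely as the direct sum of simple ideals, one per connected component of its Dynkin diagram, so g ≅ A_7 ⊕ G_2 (dimension 63 + 14 = 77).

type A_7 ⊕ type G_2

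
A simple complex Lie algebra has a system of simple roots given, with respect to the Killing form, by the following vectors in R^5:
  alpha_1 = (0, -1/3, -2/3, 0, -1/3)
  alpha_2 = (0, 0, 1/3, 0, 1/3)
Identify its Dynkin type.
G2

Compute the Cartan integers a_ij = 2(alpha_i, alpha_j)/(alpha_j, alpha_j); the resulting 2x2 Cartan matrix is
[[2, -3], [-1, 2]].
The roots have two lengths (squared-length ratio 3:1); the short ones are alpha_{2}. The associated Dynkin diagram is two nodes joined by a triple edge (G_2), so the type is G_2.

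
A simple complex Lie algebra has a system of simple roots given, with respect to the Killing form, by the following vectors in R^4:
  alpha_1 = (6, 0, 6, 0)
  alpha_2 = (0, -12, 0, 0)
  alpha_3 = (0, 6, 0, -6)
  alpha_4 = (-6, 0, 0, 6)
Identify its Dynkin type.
type C_4

Compute the Cartan integers a_ij = 2(alpha_i, alpha_j)/(alpha_j, alpha_j); the resulting 4x4 Cartan matrix is
[[2, 0, 0, -1], [0, 2, -2, 0], [0, -1, 2, -1], [-1, 0, -1, 2]].
The roots have two lengths (squared-length ratio 2:1); the short ones are alpha_{1,3,4}. The associated Dynkin diagram is a chain of 4 nodes with a double edge at one end; the terminal node there is the unique long simple root (C_4), so the type is C_4 (the algebra sp(8)).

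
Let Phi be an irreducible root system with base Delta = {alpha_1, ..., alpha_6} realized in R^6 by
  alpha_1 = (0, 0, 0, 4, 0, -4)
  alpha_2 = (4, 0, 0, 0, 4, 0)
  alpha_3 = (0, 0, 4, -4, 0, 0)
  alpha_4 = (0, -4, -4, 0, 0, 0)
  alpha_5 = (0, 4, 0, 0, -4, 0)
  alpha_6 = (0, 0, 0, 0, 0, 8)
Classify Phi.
C_6

Compute the Cartan integers a_ij = 2(alpha_i, alpha_j)/(alpha_j, alpha_j); the resulting 6x6 Cartan matrix is
[[2, 0, -1, 0, 0, -1], [0, 2, 0, 0, -1, 0], [-1, 0, 2, -1, 0, 0], [0, 0, -1, 2, -1, 0], [0, -1, 0, -1, 2, 0], [-2, 0, 0, 0, 0, 2]].
The roots have two lengths (squared-length ratio 2:1); the short ones are alpha_{1,2,3,4,5}. The associated Dynkin diagram is a chain of 6 nodes with a double edge at one end; the terminal node there is the unique long simple root (C_6), so the type is C_6 (the algebra sp(12)).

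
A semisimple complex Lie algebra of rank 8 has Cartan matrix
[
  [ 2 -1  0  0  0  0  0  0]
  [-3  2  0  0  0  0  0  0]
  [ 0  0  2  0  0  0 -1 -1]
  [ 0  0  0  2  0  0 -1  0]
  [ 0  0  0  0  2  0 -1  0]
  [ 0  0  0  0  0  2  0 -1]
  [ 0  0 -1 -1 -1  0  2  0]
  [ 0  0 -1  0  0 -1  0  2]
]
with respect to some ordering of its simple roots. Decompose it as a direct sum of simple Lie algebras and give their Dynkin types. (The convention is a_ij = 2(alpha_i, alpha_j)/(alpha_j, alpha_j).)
The diagram associated to this matrix has two connected components: the simple roots {alpha_3, alpha_4, alpha_5, alpha_6, alpha_7, alpha_8} form a chain of 4 nodes with a fork of two nodes at one end (D_6), and {alpha_1, alpha_2} form two nodes joined by a triple edge (G_2). A semisimple Lie algebra decomposes uniquely as the direct sum of simple ideals, one per connected component of its Dynkin diagram, so g ≅ D_6 ⊕ G_2 (dimension 66 + 14 = 80).

D_6 + G_2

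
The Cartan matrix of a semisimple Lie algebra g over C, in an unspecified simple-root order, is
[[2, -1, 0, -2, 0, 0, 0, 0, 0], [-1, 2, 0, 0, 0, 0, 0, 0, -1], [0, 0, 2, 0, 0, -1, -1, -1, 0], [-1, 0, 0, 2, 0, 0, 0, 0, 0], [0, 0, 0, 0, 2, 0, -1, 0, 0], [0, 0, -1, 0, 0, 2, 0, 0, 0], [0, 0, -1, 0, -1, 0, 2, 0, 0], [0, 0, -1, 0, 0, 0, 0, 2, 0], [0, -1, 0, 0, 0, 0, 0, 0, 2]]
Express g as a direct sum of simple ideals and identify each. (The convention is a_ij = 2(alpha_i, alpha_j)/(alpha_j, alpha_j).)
The diagram associated to this matrix has two connected components: the simple roots {alpha_1, alpha_2, alpha_4, alpha_9} form a chain of 4 nodes with a double edge at one end; the terminal node there is the unique short simple root (B_4), and {alpha_3, alpha_5, alpha_6, alpha_7, alpha_8} form a chain of 3 nodes with a fork of two nodes at one end (D_5). A semisimple Lie algebra decomposes uniquely as the direct sum of simple ideals, one per connected component of its Dynkin diagram, so g ≅ B_4 ⊕ D_5 (dimension 36 + 45 = 81).

B4 ⊕ D5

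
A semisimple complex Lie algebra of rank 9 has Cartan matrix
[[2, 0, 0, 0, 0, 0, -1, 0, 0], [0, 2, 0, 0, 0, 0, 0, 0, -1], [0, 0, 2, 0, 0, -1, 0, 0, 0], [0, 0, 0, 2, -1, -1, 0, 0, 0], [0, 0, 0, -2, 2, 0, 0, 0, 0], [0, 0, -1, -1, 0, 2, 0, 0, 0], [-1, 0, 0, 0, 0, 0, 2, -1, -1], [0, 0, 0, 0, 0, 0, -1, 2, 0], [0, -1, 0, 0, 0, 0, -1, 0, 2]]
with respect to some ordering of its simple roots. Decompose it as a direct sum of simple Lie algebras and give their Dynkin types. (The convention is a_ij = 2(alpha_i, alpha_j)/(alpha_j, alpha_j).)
type C_4 + type D_5

The diagram associated to this matrix has two connected components: the simple roots {alpha_3, alpha_4, alpha_5, alpha_6} form a chain of 4 nodes with a double edge at one end; the terminal node there is the unique long simple root (C_4), and {alpha_1, alpha_2, alpha_7, alpha_8, alpha_9} form a chain of 3 nodes with a fork of two nodes at one end (D_5). A semisimple Lie algebra decomposes uniquely as the direct sum of simple ideals, one per connected component of its Dynkin diagram, so g ≅ C_4 ⊕ D_5 (dimension 36 + 45 = 81).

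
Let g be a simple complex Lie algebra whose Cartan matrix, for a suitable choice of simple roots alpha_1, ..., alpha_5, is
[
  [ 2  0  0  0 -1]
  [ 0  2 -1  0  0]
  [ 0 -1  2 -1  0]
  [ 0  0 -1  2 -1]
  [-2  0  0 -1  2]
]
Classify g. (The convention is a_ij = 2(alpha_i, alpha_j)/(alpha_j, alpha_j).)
The matrix has rank 5 with 2's on the diagonal. Reading the off-diagonal entries as Dynkin edges (a single edge where a_ij = a_ji = -1; a double or triple edge where a_ij * a_ji = 2 or 3), the diagram is a chain of 5 nodes with a double edge at one end; the terminal node there is the unique short simple root (B_5). One simple-root ordering that puts it in standard form is (alpha_2, alpha_3, alpha_4, alpha_5, alpha_1). So the algebra is type B_5, i.e. so(11).

type B_5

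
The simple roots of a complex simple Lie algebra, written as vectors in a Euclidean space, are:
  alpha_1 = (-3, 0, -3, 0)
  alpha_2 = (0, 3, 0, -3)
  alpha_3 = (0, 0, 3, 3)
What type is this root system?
Compute the Cartan integers a_ij = 2(alpha_i, alpha_j)/(alpha_j, alpha_j); the resulting 3x3 Cartan matrix is
[[2, 0, -1], [0, 2, -1], [-1, -1, 2]].
All simple roots have the same length, so the diagram is simply laced. The associated Dynkin diagram is a chain of 3 nodes with single edges (A_3), so the type is A_3 (the algebra sl(4)).

A_3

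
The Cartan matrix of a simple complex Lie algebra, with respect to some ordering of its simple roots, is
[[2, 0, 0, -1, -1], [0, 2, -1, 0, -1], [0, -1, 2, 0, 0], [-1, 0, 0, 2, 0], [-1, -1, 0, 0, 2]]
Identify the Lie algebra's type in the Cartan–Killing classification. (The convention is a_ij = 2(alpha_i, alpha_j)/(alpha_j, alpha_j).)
The matrix has rank 5 with 2's on the diagonal. Reading the off-diagonal entries as Dynkin edges (a single edge where a_ij = a_ji = -1; a double or triple edge where a_ij * a_ji = 2 or 3), the diagram is a chain of 5 nodes with single edges (A_5). One simple-root ordering that puts it in standard form is (alpha_3, alpha_2, alpha_5, alpha_1, alpha_4). So the algebra is type A_5, i.e. sl(6).

A5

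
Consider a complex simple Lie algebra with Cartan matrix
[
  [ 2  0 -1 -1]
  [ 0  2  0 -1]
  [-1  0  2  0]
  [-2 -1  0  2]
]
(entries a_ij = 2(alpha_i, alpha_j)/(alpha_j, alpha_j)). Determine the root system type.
The matrix has rank 4 with 2's on the diagonal. Reading the off-diagonal entries as Dynkin edges (a single edge where a_ij = a_ji = -1; a double or triple edge where a_ij * a_ji = 2 or 3), the diagram is a chain of 4 nodes with a double edge between the middle two (F_4). One simple-root ordering that puts it in standard form is (alpha_2, alpha_4, alpha_1, alpha_3). So the algebra is type F_4.

F_4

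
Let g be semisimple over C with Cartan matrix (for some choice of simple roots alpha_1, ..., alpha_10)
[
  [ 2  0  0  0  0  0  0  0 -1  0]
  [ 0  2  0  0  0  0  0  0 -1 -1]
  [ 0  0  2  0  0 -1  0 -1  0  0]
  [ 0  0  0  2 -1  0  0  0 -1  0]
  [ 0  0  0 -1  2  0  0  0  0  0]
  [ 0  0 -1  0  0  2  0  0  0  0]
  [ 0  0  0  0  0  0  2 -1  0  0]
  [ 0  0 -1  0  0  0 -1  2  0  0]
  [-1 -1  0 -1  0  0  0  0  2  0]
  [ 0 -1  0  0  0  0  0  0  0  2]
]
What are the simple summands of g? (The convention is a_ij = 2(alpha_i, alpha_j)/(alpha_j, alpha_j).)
type A_4 ⊕ type E_6

The diagram associated to this matrix has two connected components: the simple roots {alpha_3, alpha_6, alpha_7, alpha_8} form a chain of 4 nodes with single edges (A_4), and {alpha_1, alpha_2, alpha_4, alpha_5, alpha_9, alpha_10} form a chain of 5 nodes with one extra node attached to the third node from one end (E_6). A semisimple Lie algebra decomposes uniquely as the direct sum of simple ideals, one per connected component of its Dynkin diagram, so g ≅ A_4 ⊕ E_6 (dimension 24 + 78 = 102).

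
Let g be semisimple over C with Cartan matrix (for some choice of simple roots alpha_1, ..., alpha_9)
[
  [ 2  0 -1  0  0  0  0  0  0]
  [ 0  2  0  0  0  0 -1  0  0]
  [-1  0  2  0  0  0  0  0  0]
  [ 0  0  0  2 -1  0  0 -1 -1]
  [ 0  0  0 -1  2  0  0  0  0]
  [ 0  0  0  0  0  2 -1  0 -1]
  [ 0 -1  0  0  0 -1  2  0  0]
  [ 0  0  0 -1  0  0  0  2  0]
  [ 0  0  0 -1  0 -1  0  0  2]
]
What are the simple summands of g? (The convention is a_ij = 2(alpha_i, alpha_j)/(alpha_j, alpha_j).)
The diagram associated to this matrix has two connected components: the simple roots {alpha_1, alpha_3} form a chain of 2 nodes with single edges (A_2), and {alpha_2, alpha_4, alpha_5, alpha_6, alpha_7, alpha_8, alpha_9} form a chain of 5 nodes with a fork of two nodes at one end (D_7). A semisimple Lie algebra decomposes uniquely as the direct sum of simple ideals, one per connected component of its Dynkin diagram, so g ≅ A_2 ⊕ D_7 (dimension 8 + 91 = 99).

type A_2 ⊕ type D_7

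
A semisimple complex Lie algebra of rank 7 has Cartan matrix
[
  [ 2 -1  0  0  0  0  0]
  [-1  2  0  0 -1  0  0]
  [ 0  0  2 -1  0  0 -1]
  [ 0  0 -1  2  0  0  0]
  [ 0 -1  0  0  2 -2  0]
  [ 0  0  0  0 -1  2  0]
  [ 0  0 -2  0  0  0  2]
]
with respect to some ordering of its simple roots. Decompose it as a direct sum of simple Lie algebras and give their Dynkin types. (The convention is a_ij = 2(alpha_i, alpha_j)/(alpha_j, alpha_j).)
B_4 ⊕ C_3

The diagram associated to this matrix has two connected components: the simple roots {alpha_1, alpha_2, alpha_5, alpha_6} form a chain of 4 nodes with a double edge at one end; the terminal node there is the unique short simple root (B_4), and {alpha_3, alpha_4, alpha_7} form a chain of 3 nodes with a double edge at one end; the terminal node there is the unique long simple root (C_3). A semisimple Lie algebra decomposes uniquely as the direct sum of simple ideals, one per connected component of its Dynkin diagram, so g ≅ B_4 ⊕ C_3 (dimension 36 + 21 = 57).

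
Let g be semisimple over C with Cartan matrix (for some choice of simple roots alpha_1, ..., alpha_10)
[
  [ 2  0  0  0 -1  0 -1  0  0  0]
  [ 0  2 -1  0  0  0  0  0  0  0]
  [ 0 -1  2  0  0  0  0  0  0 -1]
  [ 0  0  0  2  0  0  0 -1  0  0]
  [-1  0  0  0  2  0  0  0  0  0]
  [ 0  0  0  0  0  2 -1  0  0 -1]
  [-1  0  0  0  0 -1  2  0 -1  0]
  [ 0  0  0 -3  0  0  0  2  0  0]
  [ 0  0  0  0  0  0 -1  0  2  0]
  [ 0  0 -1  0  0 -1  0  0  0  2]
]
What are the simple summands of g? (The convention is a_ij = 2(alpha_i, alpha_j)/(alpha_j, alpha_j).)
The diagram associated to this matrix has two connected components: the simple roots {alpha_1, alpha_2, alpha_3, alpha_5, alpha_6, alpha_7, alpha_9, alpha_10} form a chain of 7 nodes with one extra node attached to the third node from one end (E_8), and {alpha_4, alpha_8} form two nodes joined by a triple edge (G_2). A semisimple Lie algebra decomposes uniquely as the direct sum of simple ideals, one per connected component of its Dynkin diagram, so g ≅ E_8 ⊕ G_2 (dimension 248 + 14 = 262).

E8 + G2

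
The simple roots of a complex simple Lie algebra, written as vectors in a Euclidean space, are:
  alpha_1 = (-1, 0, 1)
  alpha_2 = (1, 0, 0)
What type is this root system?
B2

Compute the Cartan integers a_ij = 2(alpha_i, alpha_j)/(alpha_j, alpha_j); the resulting 2x2 Cartan matrix is
[[2, -2], [-1, 2]].
The roots have two lengths (squared-length ratio 2:1); the short ones are alpha_{2}. The associated Dynkin diagram is a chain of 2 nodes with a double edge at one end; the terminal node there is the unique short simple root (B_2), so the type is B_2 (the algebra so(5)).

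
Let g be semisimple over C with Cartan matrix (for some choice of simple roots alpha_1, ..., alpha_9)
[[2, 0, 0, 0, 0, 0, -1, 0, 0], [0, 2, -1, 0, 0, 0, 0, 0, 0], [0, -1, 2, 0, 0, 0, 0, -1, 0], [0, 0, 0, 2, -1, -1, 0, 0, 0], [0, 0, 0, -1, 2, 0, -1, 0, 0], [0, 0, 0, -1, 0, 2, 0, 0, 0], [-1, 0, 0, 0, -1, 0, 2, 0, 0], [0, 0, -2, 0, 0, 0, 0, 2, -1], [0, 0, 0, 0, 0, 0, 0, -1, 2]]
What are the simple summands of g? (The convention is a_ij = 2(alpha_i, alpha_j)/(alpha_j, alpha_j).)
A_5 ⊕ F_4

The diagram associated to this matrix has two connected components: the simple roots {alpha_1, alpha_4, alpha_5, alpha_6, alpha_7} form a chain of 5 nodes with single edges (A_5), and {alpha_2, alpha_3, alpha_8, alpha_9} form a chain of 4 nodes with a double edge between the middle two (F_4). A semisimple Lie algebra decomposes uniquely as the direct sum of simple ideals, one per connected component of its Dynkin diagram, so g ≅ A_5 ⊕ F_4 (dimension 35 + 52 = 87).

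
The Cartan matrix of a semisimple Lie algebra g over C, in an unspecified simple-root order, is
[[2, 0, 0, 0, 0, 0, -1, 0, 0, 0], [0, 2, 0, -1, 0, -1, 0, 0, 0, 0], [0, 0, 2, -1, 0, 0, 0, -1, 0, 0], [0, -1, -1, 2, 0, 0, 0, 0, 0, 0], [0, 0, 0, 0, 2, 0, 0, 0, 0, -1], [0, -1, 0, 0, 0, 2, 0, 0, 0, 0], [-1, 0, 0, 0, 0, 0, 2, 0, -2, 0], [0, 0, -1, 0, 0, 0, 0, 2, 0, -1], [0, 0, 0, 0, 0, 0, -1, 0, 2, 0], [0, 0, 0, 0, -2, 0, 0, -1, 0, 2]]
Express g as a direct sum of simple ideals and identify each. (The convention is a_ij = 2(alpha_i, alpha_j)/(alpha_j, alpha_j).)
type B_3 + type B_7

The diagram associated to this matrix has two connected components: the simple roots {alpha_1, alpha_7, alpha_9} form a chain of 3 nodes with a double edge at one end; the terminal node there is the unique short simple root (B_3), and {alpha_2, alpha_3, alpha_4, alpha_5, alpha_6, alpha_8, alpha_10} form a chain of 7 nodes with a double edge at one end; the terminal node there is the unique short simple root (B_7). A semisimple Lie algebra decomposes uniquely as the direct sum of simple ideals, one per connected component of its Dynkin diagram, so g ≅ B_3 ⊕ B_7 (dimension 21 + 105 = 126).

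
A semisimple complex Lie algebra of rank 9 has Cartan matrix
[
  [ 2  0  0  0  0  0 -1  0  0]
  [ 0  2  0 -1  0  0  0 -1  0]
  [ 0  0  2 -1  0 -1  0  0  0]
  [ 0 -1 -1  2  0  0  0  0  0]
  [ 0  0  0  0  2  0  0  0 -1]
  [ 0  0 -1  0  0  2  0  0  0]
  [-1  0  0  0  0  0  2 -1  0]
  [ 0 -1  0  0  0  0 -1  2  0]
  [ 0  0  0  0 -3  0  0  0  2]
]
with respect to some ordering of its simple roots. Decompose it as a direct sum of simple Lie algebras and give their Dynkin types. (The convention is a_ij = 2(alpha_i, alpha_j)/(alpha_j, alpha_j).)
The diagram associated to this matrix has two connected components: the simple roots {alpha_1, alpha_2, alpha_3, alpha_4, alpha_6, alpha_7, alpha_8} form a chain of 7 nodes with single edges (A_7), and {alpha_5, alpha_9} form two nodes joined by a triple edge (G_2). A semisimple Lie algebra decomposes uniquely as the direct sum of simple ideals, one per connected component of its Dynkin diagram, so g ≅ A_7 ⊕ G_2 (dimension 63 + 14 = 77).

A_7 (sl(8)) + G_2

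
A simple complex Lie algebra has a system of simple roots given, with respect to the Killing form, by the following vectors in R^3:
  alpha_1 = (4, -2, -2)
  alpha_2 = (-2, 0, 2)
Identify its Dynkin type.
G_2

Compute the Cartan integers a_ij = 2(alpha_i, alpha_j)/(alpha_j, alpha_j); the resulting 2x2 Cartan matrix is
[[2, -3], [-1, 2]].
The roots have two lengths (squared-length ratio 3:1); the short ones are alpha_{2}. The associated Dynkin diagram is two nodes joined by a triple edge (G_2), so the type is G_2.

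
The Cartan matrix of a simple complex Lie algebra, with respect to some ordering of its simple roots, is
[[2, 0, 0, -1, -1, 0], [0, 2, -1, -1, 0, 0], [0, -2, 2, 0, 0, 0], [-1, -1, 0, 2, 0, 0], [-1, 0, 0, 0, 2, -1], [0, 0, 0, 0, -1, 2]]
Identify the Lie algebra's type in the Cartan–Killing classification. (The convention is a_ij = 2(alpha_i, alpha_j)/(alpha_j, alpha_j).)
The matrix has rank 6 with 2's on the diagonal. Reading the off-diagonal entries as Dynkin edges (a single edge where a_ij = a_ji = -1; a double or triple edge where a_ij * a_ji = 2 or 3), the diagram is a chain of 6 nodes with a double edge at one end; the terminal node there is the unique long simple root (C_6). One simple-root ordering that puts it in standard form is (alpha_6, alpha_5, alpha_1, alpha_4, alpha_2, alpha_3). So the algebra is type C_6, i.e. sp(12).

C6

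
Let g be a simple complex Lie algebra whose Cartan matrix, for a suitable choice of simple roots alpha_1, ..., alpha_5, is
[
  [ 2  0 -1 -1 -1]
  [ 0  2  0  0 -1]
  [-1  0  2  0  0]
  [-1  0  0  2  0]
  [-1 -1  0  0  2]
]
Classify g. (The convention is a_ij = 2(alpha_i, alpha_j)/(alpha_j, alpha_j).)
The matrix has rank 5 with 2's on the diagonal. Reading the off-diagonal entries as Dynkin edges (a single edge where a_ij = a_ji = -1; a double or triple edge where a_ij * a_ji = 2 or 3), the diagram is a chain of 3 nodes with a fork of two nodes at one end (D_5). One simple-root ordering that puts it in standard form is (alpha_2, alpha_5, alpha_1, alpha_3, alpha_4). So the algebra is type D_5, i.e. so(10).

type D_5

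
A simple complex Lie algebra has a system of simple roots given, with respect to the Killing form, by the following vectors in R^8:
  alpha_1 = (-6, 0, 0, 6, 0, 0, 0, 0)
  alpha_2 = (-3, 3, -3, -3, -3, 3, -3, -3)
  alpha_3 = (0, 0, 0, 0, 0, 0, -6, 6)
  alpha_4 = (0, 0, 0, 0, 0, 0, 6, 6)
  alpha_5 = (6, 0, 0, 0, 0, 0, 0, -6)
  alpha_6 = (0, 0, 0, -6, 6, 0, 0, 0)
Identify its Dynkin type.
E6

Compute the Cartan integers a_ij = 2(alpha_i, alpha_j)/(alpha_j, alpha_j); the resulting 6x6 Cartan matrix is
[[2, 0, 0, 0, -1, -1], [0, 2, 0, -1, 0, 0], [0, 0, 2, 0, -1, 0], [0, -1, 0, 2, -1, 0], [-1, 0, -1, -1, 2, 0], [-1, 0, 0, 0, 0, 2]].
All simple roots have the same length, so the diagram is simply laced. The associated Dynkin diagram is a chain of 5 nodes with one extra node attached to the third node from one end (E_6), so the type is E_6.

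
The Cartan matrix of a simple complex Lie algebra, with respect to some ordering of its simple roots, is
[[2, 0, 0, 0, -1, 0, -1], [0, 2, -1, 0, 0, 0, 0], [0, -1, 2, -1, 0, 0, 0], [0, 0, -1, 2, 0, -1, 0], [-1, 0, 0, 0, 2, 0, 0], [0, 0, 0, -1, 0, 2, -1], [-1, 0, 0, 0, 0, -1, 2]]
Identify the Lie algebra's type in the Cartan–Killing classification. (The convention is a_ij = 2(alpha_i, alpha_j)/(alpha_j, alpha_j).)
A7

The matrix has rank 7 with 2's on the diagonal. Reading the off-diagonal entries as Dynkin edges (a single edge where a_ij = a_ji = -1; a double or triple edge where a_ij * a_ji = 2 or 3), the diagram is a chain of 7 nodes with single edges (A_7). One simple-root ordering that puts it in standard form is (alpha_5, alpha_1, alpha_7, alpha_6, alpha_4, alpha_3, alpha_2). So the algebra is type A_7, i.e. sl(8).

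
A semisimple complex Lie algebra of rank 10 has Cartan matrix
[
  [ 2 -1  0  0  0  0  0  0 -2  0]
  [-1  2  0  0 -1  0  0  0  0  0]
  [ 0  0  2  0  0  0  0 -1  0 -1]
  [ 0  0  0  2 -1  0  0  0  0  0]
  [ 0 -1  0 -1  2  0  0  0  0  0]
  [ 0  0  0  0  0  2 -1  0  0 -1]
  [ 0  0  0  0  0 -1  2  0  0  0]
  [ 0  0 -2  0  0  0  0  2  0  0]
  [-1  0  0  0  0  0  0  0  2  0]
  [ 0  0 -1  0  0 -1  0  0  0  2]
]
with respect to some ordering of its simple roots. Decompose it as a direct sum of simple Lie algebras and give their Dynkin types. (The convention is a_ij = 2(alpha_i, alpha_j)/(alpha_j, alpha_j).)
The diagram associated to this matrix has two connected components: the simple roots {alpha_1, alpha_2, alpha_4, alpha_5, alpha_9} form a chain of 5 nodes with a double edge at one end; the terminal node there is the unique short simple root (B_5), and {alpha_3, alpha_6, alpha_7, alpha_8, alpha_10} form a chain of 5 nodes with a double edge at one end; the terminal node there is the unique long simple root (C_5). A semisimple Lie algebra decomposes uniquely as the direct sum of simple ideals, one per connected component of its Dynkin diagram, so g ≅ B_5 ⊕ C_5 (dimension 55 + 55 = 110).

B_5 (so(11)) ⊕ C_5 (sp(10))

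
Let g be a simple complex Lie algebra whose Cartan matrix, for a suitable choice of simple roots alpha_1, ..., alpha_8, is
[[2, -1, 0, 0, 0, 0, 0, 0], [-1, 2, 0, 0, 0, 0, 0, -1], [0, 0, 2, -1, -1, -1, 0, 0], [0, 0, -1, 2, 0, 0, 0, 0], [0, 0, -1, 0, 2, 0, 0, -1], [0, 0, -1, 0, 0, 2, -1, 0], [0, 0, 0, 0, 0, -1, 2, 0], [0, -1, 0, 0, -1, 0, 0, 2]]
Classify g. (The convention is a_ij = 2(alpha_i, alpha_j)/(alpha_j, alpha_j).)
type E_8

The matrix has rank 8 with 2's on the diagonal. Reading the off-diagonal entries as Dynkin edges (a single edge where a_ij = a_ji = -1; a double or triple edge where a_ij * a_ji = 2 or 3), the diagram is a chain of 7 nodes with one extra node attached to the third node from one end (E_8). One simple-root ordering that puts it in standard form is (alpha_7, alpha_4, alpha_6, alpha_3, alpha_5, alpha_8, alpha_2, alpha_1). So the algebra is type E_8.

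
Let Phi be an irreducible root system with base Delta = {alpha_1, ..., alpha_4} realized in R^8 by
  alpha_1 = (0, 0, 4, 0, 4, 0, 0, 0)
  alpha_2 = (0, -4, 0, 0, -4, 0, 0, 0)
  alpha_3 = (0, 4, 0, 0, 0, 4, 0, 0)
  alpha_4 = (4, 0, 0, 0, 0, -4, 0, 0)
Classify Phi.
Compute the Cartan integers a_ij = 2(alpha_i, alpha_j)/(alpha_j, alpha_j); the resulting 4x4 Cartan matrix is
[[2, -1, 0, 0], [-1, 2, -1, 0], [0, -1, 2, -1], [0, 0, -1, 2]].
All simple roots have the same length, so the diagram is simply laced. The associated Dynkin diagram is a chain of 4 nodes with single edges (A_4), so the type is A_4 (the algebra sl(5)).

type A_4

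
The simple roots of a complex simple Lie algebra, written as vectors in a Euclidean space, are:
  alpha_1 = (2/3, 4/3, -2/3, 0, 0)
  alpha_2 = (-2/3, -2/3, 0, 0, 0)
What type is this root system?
Compute the Cartan integers a_ij = 2(alpha_i, alpha_j)/(alpha_j, alpha_j); the resulting 2x2 Cartan matrix is
[[2, -3], [-1, 2]].
The roots have two lengths (squared-length ratio 3:1); the short ones are alpha_{2}. The associated Dynkin diagram is two nodes joined by a triple edge (G_2), so the type is G_2.

G_2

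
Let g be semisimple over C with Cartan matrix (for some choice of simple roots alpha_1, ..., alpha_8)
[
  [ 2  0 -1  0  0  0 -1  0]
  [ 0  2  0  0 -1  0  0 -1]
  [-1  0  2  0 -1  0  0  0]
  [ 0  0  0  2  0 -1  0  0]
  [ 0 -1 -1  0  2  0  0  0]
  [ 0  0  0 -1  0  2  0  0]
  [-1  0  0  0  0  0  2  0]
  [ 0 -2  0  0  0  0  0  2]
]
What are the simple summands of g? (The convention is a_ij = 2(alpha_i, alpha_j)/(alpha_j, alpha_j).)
The diagram associated to this matrix has two connected components: the simple roots {alpha_4, alpha_6} form a chain of 2 nodes with single edges (A_2), and {alpha_1, alpha_2, alpha_3, alpha_5, alpha_7, alpha_8} form a chain of 6 nodes with a double edge at one end; the terminal node there is the unique long simple root (C_6). A semisimple Lie algebra decomposes uniquely as the direct sum of simple ideals, one per connected component of its Dynkin diagram, so g ≅ A_2 ⊕ C_6 (dimension 8 + 78 = 86).

A2 ⊕ C6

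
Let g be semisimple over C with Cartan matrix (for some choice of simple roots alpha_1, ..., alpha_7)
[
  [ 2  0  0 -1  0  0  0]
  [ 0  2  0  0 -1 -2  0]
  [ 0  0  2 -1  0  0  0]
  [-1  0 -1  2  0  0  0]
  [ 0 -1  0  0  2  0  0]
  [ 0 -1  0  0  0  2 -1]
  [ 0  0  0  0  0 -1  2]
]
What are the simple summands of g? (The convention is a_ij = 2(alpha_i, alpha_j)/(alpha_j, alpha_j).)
The diagram associated to this matrix has two connected components: the simple roots {alpha_1, alpha_3, alpha_4} form a chain of 3 nodes with single edges (A_3), and {alpha_2, alpha_5, alpha_6, alpha_7} form a chain of 4 nodes with a double edge between the middle two (F_4). A semisimple Lie algebra decomposes uniquely as the direct sum of simple ideals, one per connected component of its Dynkin diagram, so g ≅ A_3 ⊕ F_4 (dimension 15 + 52 = 67).

A_3 (sl(4)) + F_4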